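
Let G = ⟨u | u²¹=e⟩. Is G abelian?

G has a single generator, so G is cyclic and hence abelian.

Answer: Yes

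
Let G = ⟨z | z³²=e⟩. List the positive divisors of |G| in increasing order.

|G| = 32 = 2⁵. By Lagrange's theorem the order of any subgroup divides 32; the divisors of 32 are 1, 2, 4, 8, 16, 32.

Answer: 1, 2, 4, 8, 16, 32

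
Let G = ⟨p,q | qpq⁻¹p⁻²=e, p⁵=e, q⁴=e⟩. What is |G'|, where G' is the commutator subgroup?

G' = [G, G] is generated by all commutators. The generator-pair commutators are: [p, q] = p⁴.
The subgroup they normally generate is {e, p, p², p³, p⁴}, of order 5.
Check: |G/G'| = 20/5 = 4 is the order of the abelianisation.

Answer: 5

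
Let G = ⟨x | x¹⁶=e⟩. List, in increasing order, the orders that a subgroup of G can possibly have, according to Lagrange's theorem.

|G| = 16 = 2⁴. By Lagrange's theorem the order of any subgroup divides 16; the divisors of 16 are 1, 2, 4, 8, 16.

Answer: 1, 2, 4, 8, 16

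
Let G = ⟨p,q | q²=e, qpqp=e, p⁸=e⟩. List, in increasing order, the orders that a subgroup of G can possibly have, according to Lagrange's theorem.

|G| = 16 = 2⁴. By Lagrange's theorem the order of any subgroup divides 16; the divisors of 16 are 1, 2, 4, 8, 16.

Answer: 1, 2, 4, 8, 16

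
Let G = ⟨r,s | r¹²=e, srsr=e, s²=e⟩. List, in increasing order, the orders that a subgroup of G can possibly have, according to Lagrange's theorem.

|G| = 24 = 2³ · 3. By Lagrange's theorem the order of any subgroup divides 24; the divisors of 24 are 1, 2, 3, 4, 6, 8, 12, 24.

Answer: 1, 2, 3, 4, 6, 8, 12, 24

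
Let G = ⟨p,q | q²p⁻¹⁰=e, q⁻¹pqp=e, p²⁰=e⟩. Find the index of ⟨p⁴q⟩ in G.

First find ord(p⁴q) by computing successive powers:
  (p⁴q)¹ = p⁴q, (p⁴q)² = p¹⁰, (p⁴q)³ = p⁴q⁻¹, (p⁴q)⁴ = e.
So |⟨p⁴q⟩| = ord(p⁴q) = 4. With |G| = 40, by Lagrange [G : ⟨p⁴q⟩] = 40/4 = 10.

Answer: 10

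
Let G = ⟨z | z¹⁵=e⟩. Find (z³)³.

Compute successive powers of (z³), reducing at each step:
  (z³)²: (z³) · z³ = z⁶
  (z³)³: (z⁶) · z³ = z⁹

Answer: z⁹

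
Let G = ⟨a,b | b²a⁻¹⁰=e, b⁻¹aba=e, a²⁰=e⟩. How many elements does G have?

Enumerate words in the generators, reducing via the relations: the distinct elements are
  {a, b, e, ab, a², a³, a⁴, a⁵, a⁶, a⁷, a⁸, a⁹, a²b, a³b, a¹², a¹³, a¹¹, a¹⁰, a¹⁴, a¹⁵, a¹⁶, a¹⁷, a¹⁸, a¹⁹, a⁴b, a⁵b, a⁶b, a⁷b, a⁸b, a⁹b, b⁻¹, ab⁻¹, a²b⁻¹, a³b⁻¹, a⁴b⁻¹, a⁵b⁻¹, a⁶b⁻¹, a⁷b⁻¹, a⁸b⁻¹, a⁹b⁻¹}.
No further products give new elements, so |G| = 40.

Answer: 40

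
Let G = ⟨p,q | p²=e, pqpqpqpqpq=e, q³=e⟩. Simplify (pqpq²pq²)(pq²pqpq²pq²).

Compute (pqpq²pq²) · (pq²pqpq²pq²) by multiplying left to right and reducing via the relations at each step:
  (pqpq²pq²) · p = pq²pqpq
  (pq²pqpq) · q² = pq²pqp
  (pq²pqp) · p = pq²pq
  (pq²pq) · q = pq²pq²
  (pq²pq²) · p = pq²pq²p
  (pq²pq²p) · q² = qpqp
  (qpqp) · p = qpq
  (qpq) · q² = qp

Answer: qp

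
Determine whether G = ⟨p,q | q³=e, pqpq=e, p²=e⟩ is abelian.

p·q = pq but q·p = pq², so p·q ≠ q·p and G is not abelian.

Answer: No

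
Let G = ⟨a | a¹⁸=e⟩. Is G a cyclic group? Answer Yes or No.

|G| = 18. The element a has order 18 (its powers give 18 distinct elements), so ⟨a⟩ = G and G is cyclic.

Answer: Yes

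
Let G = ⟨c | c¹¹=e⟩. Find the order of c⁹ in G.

Compute successive powers until reaching e:
  (c⁹)¹ = c⁹, (c⁹)² = c⁷, (c⁹)³ = c⁵, (c⁹)⁴ = c³, (c⁹)⁵ = c, (c⁹)⁶ = c¹⁰, (c⁹)⁷ = c⁸, (c⁹)⁸ = c⁶, (c⁹)⁹ = c⁴, (c⁹)¹⁰ = c², (c⁹)¹¹ = e.
The smallest positive k with (c⁹)ᵏ = e is 11.

Answer: 11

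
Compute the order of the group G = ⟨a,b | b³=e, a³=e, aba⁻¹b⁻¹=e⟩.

Enumerate words in the generators, reducing via the relations: the distinct elements are
  {a, b, e, ab, a², b², ab², a²b, a²b²}.
No further products give new elements, so |G| = 9.

Answer: 9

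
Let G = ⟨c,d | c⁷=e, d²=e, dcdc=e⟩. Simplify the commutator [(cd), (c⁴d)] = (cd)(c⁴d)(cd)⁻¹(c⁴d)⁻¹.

[(cd), (c⁴d)] = (cd)·(c⁴d)·(cd)⁻¹·(c⁴d)⁻¹.
  (cd) · (c⁴d) = c⁴
  (c⁴) · (cd) = c⁵d
  (c⁵d) · (c⁴d) = c

Answer: c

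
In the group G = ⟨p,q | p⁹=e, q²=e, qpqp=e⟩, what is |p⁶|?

Compute successive powers until reaching e:
  (p⁶)¹ = p⁶, (p⁶)² = p³, (p⁶)³ = e.
The smallest positive k with (p⁶)ᵏ = e is 3.

Answer: 3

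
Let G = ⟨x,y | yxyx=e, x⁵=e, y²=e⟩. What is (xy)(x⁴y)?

Compute (xy) · (x⁴y) by multiplying left to right and reducing via the relations at each step:
  (xy) · x⁴ = x²y
  (x²y) · y = x²

Answer: x²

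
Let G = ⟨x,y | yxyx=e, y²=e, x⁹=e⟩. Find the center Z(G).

An element z ∈ Z(G) iff z commutes with every generator.
For example e is central: e·x = x = x·e; e·y = y = y·e.
Whereas x ∉ Z(G) since x·y = xy ≠ x⁸y = y·x.
Checking each of the 18 elements this way gives Z(G) = {e}, of order 1.

Answer: {e}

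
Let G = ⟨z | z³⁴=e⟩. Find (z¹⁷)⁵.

Compute successive powers of (z¹⁷), reducing at each step:
  (z¹⁷)²: (z¹⁷) · z¹⁷ = e
  (z¹⁷)³: e · z¹⁷ = z¹⁷
  (z¹⁷)⁴: (z¹⁷) · z¹⁷ = e
  (z¹⁷)⁵: e · z¹⁷ = z¹⁷

Answer: z¹⁷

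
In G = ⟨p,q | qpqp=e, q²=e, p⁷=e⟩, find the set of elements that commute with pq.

⟨pq⟩ ⊆ C_G(pq) since powers of pq commute with pq; so |C_G(pq)| ≥ |⟨pq⟩| = 2.
By orbit–stabilizer, |C_G(pq)| = |G| / |conj. class of pq| = 14 / 7 = 2.
The 2 elements commuting with pq are {e, pq}.

Answer: {e, pq}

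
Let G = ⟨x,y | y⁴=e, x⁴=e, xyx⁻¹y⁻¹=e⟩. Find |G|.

Enumerate words in the generators, reducing via the relations: the distinct elements are
  {e, x, y, xy, x², x³, y², y³, xy², xy³, x²y, x³y, x²y², x²y³, x³y², x³y³}.
No further products give new elements, so |G| = 16.

Answer: 16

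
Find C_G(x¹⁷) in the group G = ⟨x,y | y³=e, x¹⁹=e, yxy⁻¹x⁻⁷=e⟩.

⟨x¹⁷⟩ ⊆ C_G(x¹⁷) since powers of x¹⁷ commute with x¹⁷; so |C_G(x¹⁷)| ≥ |⟨x¹⁷⟩| = 19.
By orbit–stabilizer, |C_G(x¹⁷)| = |G| / |conj. class of x¹⁷| = 57 / 3 = 19.
The 19 elements commuting with x¹⁷ are {e, x, x², x³, x⁴, x⁵, x⁶, x⁷, x⁸, x⁹, x¹⁰, x¹¹, x¹², x¹³, x¹⁴, x¹⁵, x¹⁶, x¹⁷, x¹⁸}.

Answer: {e, x, x², x³, x⁴, x⁵, x⁶, x⁷, x⁸, x⁹, x¹⁰, x¹¹, x¹², x¹³, x¹⁴, x¹⁵, x¹⁶, x¹⁷, x¹⁸}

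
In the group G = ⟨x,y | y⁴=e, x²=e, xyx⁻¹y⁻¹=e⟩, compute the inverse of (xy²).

The order of (xy²) is 2 (smallest k with (xy²)ᵏ = e), so (xy²)⁻¹ = (xy²)¹ = xy².
Check: (xy²) · (xy²) → (xy²) · x = y²;   (y²) · y² = e, giving e as required.

Answer: xy²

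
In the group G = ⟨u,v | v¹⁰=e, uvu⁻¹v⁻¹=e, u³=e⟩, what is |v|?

Compute successive powers until reaching e:
  v¹ = v, v² = v², v³ = v³, v⁴ = v⁴, v⁵ = v⁵, v⁶ = v⁶, v⁷ = v⁷, v⁸ = v⁸, v⁹ = v⁹, v¹⁰ = e.
The smallest positive k with vᵏ = e is 10.

Answer: 10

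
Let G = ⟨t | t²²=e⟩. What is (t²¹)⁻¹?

The order of (t²¹) is 22 (smallest k with (t²¹)ᵏ = e), so (t²¹)⁻¹ = (t²¹)²¹ = t.
Check: (t²¹) · t → (t²¹) · t = e, giving e as required.

Answer: t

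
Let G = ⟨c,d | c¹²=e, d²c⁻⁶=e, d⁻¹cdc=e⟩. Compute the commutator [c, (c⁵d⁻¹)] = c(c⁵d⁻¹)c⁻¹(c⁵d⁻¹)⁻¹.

[c, (c⁵d⁻¹)] = c·(c⁵d⁻¹)·c⁻¹·(c⁵d⁻¹)⁻¹.
  c · (c⁵d⁻¹) = d
  d · (c¹¹) = cd
  (cd) · (c⁵d) = c²

Answer: c²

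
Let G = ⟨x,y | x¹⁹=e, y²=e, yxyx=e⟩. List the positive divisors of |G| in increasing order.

|G| = 38 = 2 · 19. By Lagrange's theorem the order of any subgroup divides 38; the divisors of 38 are 1, 2, 19, 38.

Answer: 1, 2, 19, 38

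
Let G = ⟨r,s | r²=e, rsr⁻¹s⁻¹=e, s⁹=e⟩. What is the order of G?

Enumerate words in the generators, reducing via the relations: the distinct elements are
  {e, r, s, rs, s², s³, s⁴, s⁵, s⁶, s⁷, s⁸, rs², rs³, rs⁴, rs⁵, rs⁶, rs⁷, rs⁸}.
No further products give new elements, so |G| = 18.

Answer: 18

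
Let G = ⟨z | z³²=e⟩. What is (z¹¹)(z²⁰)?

Compute (z¹¹) · (z²⁰) by multiplying left to right and reducing via the relations at each step:
  (z¹¹) · z²⁰ = z³¹

Answer: z³¹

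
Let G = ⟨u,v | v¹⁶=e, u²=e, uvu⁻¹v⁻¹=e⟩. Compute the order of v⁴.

Compute successive powers until reaching e:
  (v⁴)¹ = v⁴, (v⁴)² = v⁸, (v⁴)³ = v¹², (v⁴)⁴ = e.
The smallest positive k with (v⁴)ᵏ = e is 4.

Answer: 4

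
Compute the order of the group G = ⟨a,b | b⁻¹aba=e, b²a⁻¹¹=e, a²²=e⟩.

Enumerate words in the generators, reducing via the relations: the distinct elements are
  {a, b, e, ab, a², a³, a⁴, a⁵, a⁶, a⁷, a⁸, a⁹, a²b, a²¹, a²⁰, a³b, a¹², a¹³, a¹¹, a¹⁰, a¹⁴, a¹⁵, a¹⁶, a¹⁷, a¹⁸, a¹⁹, a⁴b, a⁵b, a⁶b, a⁷b, a⁸b, a⁹b, b⁻¹, ab⁻¹, a¹⁰b, a²b⁻¹, a³b⁻¹, a⁴b⁻¹, a⁵b⁻¹, a⁶b⁻¹, a⁷b⁻¹, a⁸b⁻¹, a⁹b⁻¹, a¹⁰b⁻¹}.
No further products give new elements, so |G| = 44.

Answer: 44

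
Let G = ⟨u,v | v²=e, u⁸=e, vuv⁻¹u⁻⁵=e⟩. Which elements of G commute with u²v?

⟨u²v⟩ ⊆ C_G(u²v) since powers of u²v commute with u²v; so |C_G(u²v)| ≥ |⟨u²v⟩| = 4.
By orbit–stabilizer, |C_G(u²v)| = |G| / |conj. class of u²v| = 16 / 2 = 8.
The 8 elements commuting with u²v are {e, u², u⁴, u⁶, v, u⁶v, u²v, u⁴v}.

Answer: {e, u², u⁴, u⁶, v, u⁶v, u²v, u⁴v}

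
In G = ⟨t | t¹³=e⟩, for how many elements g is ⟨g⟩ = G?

G is cyclic of order 13. An element generates G iff its order is 13, and a cyclic group of order 13 has exactly φ(13) = 12 such elements.

Answer: 12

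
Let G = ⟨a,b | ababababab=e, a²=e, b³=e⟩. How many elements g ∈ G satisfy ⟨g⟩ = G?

⟨g⟩ = G would require ord(g) = |G| = 60, but the maximum element order in G is 5 < 60. So G is not cyclic and no single element generates it: the count is 0.

Answer: 0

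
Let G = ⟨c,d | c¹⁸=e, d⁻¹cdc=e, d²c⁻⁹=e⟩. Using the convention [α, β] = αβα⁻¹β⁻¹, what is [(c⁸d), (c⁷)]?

[(c⁸d), (c⁷)] = (c⁸d)·(c⁷)·(c⁸d)⁻¹·(c⁷)⁻¹.
  (c⁸d) · (c⁷) = cd
  (cd) · (c⁸d⁻¹) = c¹¹
  (c¹¹) · (c¹¹) = c⁴

Answer: c⁴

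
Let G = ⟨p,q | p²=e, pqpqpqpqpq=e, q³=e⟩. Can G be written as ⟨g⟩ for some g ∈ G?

Every cyclic group is abelian. But p·q = pq while q·p = qp, so p·q ≠ q·p and G is not abelian. Hence G is not cyclic.

Answer: No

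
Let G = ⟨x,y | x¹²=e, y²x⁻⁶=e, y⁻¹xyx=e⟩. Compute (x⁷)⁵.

Compute successive powers of (x⁷), reducing at each step:
  (x⁷)²: (x⁷) · x⁷ = x²
  (x⁷)³: (x²) · x⁷ = x⁹
  (x⁷)⁴: (x⁹) · x⁷ = x⁴
  (x⁷)⁵: (x⁴) · x⁷ = x¹¹

Answer: x¹¹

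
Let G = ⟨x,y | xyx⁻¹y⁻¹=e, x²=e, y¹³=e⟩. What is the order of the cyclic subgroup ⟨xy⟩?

|⟨xy⟩| equals the order of xy. Compute successive powers until reaching e:
  (xy)¹ = xy, (xy)² = y², (xy)³ = xy³, (xy)⁴ = y⁴, (xy)⁵ = xy⁵, (xy)⁶ = y⁶, (xy)⁷ = xy⁷, (xy)⁸ = y⁸, (xy)⁹ = xy⁹, (xy)¹⁰ = y¹⁰, (xy)¹¹ = xy¹¹, (xy)¹² = y¹², (xy)¹³ = x, (xy)¹⁴ = y, (xy)¹⁵ = xy², (xy)¹⁶ = y³, (xy)¹⁷ = xy⁴, (xy)¹⁸ = y⁵, (xy)¹⁹ = xy⁶, (xy)²⁰ = y⁷, (xy)²¹ = xy⁸, (xy)²² = y⁹, (xy)²³ = xy¹⁰, (xy)²⁴ = y¹¹, (xy)²⁵ = xy¹², (xy)²⁶ = e.
The smallest positive k with (xy)ᵏ = e is 26, so |⟨xy⟩| = 26.

Answer: 26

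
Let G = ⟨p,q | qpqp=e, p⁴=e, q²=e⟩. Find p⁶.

Compute successive powers of p, reducing at each step:
  p²: p · p = p²
  p³: (p²) · p = p³
  p⁴: (p³) · p = e
  p⁵: e · p = p
  p⁶: p · p = p²

Answer: p²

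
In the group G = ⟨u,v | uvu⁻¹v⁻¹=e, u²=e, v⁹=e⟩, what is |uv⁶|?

Compute successive powers until reaching e:
  (uv⁶)¹ = uv⁶, (uv⁶)² = v³, (uv⁶)³ = u, (uv⁶)⁴ = v⁶, (uv⁶)⁵ = uv³, (uv⁶)⁶ = e.
The smallest positive k with (uv⁶)ᵏ = e is 6.

Answer: 6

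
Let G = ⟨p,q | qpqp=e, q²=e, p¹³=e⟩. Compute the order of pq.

Compute successive powers until reaching e:
  (pq)¹ = pq, (pq)² = e.
The smallest positive k with (pq)ᵏ = e is 2.

Answer: 2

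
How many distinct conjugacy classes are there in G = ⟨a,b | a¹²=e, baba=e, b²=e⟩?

The conjugacy classes (representative and size) are:
  [e] (size 1), [a¹¹] (size 2), [a²] (size 2), [a⁹] (size 2), [a⁴] (size 2), [a⁵] (size 2), [a⁶] (size 1), [b] (size 6), [ab] (size 6).
Class equation: 1 + 2 + 2 + 2 + 2 + 2 + 1 + 6 + 6 = 24 = |G|. So G has 9 conjugacy classes.

Answer: 9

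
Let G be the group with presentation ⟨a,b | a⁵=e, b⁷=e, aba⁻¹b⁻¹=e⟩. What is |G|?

Enumerate words in the generators, reducing via the relations: the distinct elements are
  {a, b, e, ab, a², a³, a⁴, b², b³, b⁴, b⁵, b⁶, ab², ab³, ab⁴, ab⁵, ab⁶, a²b, a³b, a⁴b, a²b², a²b³, a²b⁴, a²b⁵, a²b⁶, a³b², a³b³, a³b⁴, a³b⁵, a³b⁶, a⁴b², a⁴b³, a⁴b⁴, a⁴b⁵, a⁴b⁶}.
No further products give new elements, so |G| = 35.

Answer: 35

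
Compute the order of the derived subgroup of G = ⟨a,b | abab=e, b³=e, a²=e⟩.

G' = [G, G] is generated by all commutators. The generator-pair commutators are: [a, b] = b.
The subgroup they normally generate is {e, b, b²}, of order 3.
Check: |G/G'| = 6/3 = 2 is the order of the abelianisation.

Answer: 3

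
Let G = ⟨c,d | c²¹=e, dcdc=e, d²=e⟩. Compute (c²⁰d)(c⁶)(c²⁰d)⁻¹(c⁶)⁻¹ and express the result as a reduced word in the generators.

[(c²⁰d), (c⁶)] = (c²⁰d)·(c⁶)·(c²⁰d)⁻¹·(c⁶)⁻¹.
  (c²⁰d) · (c⁶) = c¹⁴d
  (c¹⁴d) · (c²⁰d) = c¹⁵
  (c¹⁵) · (c¹⁵) = c⁹

Answer: c⁹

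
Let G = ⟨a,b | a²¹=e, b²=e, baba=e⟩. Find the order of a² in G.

Compute successive powers until reaching e:
  (a²)¹ = a², (a²)² = a⁴, (a²)³ = a⁶, (a²)⁴ = a⁸, (a²)⁵ = a¹⁰, (a²)⁶ = a¹², (a²)⁷ = a¹⁴, (a²)⁸ = a¹⁶, (a²)⁹ = a¹⁸, (a²)¹⁰ = a²⁰, (a²)¹¹ = a, (a²)¹² = a³, (a²)¹³ = a⁵, (a²)¹⁴ = a⁷, (a²)¹⁵ = a⁹, (a²)¹⁶ = a¹¹, (a²)¹⁷ = a¹³, (a²)¹⁸ = a¹⁵, (a²)¹⁹ = a¹⁷, (a²)²⁰ = a¹⁹, (a²)²¹ = e.
The smallest positive k with (a²)ᵏ = e is 21.

Answer: 21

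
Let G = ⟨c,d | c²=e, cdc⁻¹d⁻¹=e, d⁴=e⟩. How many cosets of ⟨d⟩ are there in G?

First find ord(d) by computing successive powers:
  d¹ = d, d² = d², d³ = d³, d⁴ = e.
So |⟨d⟩| = ord(d) = 4. With |G| = 8, by Lagrange [G : ⟨d⟩] = 8/4 = 2.

Answer: 2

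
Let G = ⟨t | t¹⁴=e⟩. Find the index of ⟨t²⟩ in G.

First find ord(t²) by computing successive powers:
  (t²)¹ = t², (t²)² = t⁴, (t²)³ = t⁶, (t²)⁴ = t⁸, (t²)⁵ = t¹⁰, (t²)⁶ = t¹², (t²)⁷ = e.
So |⟨t²⟩| = ord(t²) = 7. With |G| = 14, by Lagrange [G : ⟨t²⟩] = 14/7 = 2.

Answer: 2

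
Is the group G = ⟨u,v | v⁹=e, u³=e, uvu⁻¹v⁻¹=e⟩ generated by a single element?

|G| = 27, but the maximum element order in G is 9 < 27. No single element generates all of G, so G is not cyclic.

Answer: No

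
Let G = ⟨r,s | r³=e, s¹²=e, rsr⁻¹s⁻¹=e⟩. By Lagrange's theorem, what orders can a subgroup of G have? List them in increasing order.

|G| = 36 = 2² · 3². By Lagrange's theorem the order of any subgroup divides 36; the divisors of 36 are 1, 2, 3, 4, 6, 9, 12, 18, 36.

Answer: 1, 2, 3, 4, 6, 9, 12, 18, 36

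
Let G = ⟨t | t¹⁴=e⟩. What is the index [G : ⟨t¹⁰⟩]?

First find ord(t¹⁰) by computing successive powers:
  (t¹⁰)¹ = t¹⁰, (t¹⁰)² = t⁶, (t¹⁰)³ = t², (t¹⁰)⁴ = t¹², (t¹⁰)⁵ = t⁸, (t¹⁰)⁶ = t⁴, (t¹⁰)⁷ = e.
So |⟨t¹⁰⟩| = ord(t¹⁰) = 7. With |G| = 14, by Lagrange [G : ⟨t¹⁰⟩] = 14/7 = 2.

Answer: 2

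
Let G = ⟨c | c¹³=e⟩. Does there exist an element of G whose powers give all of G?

|G| = 13. The element c has order 13 (its powers give 13 distinct elements), so ⟨c⟩ = G and G is cyclic.

Answer: Yes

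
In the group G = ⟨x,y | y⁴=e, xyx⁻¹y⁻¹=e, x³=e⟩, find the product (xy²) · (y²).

Compute (xy²) · (y²) by multiplying left to right and reducing via the relations at each step:
  (xy²) · y² = x

Answer: x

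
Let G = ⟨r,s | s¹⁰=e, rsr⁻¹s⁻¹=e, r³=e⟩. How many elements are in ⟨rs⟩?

|⟨rs⟩| equals the order of rs. Compute successive powers until reaching e:
  (rs)¹ = rs, (rs)² = r²s², (rs)³ = s³, (rs)⁴ = rs⁴, (rs)⁵ = r²s⁵, (rs)⁶ = s⁶, (rs)⁷ = rs⁷, (rs)⁸ = r²s⁸, (rs)⁹ = s⁹, (rs)¹⁰ = r, (rs)¹¹ = r²s, (rs)¹² = s², (rs)¹³ = rs³, (rs)¹⁴ = r²s⁴, (rs)¹⁵ = s⁵, (rs)¹⁶ = rs⁶, (rs)¹⁷ = r²s⁷, (rs)¹⁸ = s⁸, (rs)¹⁹ = rs⁹, (rs)²⁰ = r², (rs)²¹ = s, (rs)²² = rs², (rs)²³ = r²s³, (rs)²⁴ = s⁴, (rs)²⁵ = rs⁵, (rs)²⁶ = r²s⁶, (rs)²⁷ = s⁷, (rs)²⁸ = rs⁸, (rs)²⁹ = r²s⁹, (rs)³⁰ = e.
The smallest positive k with (rs)ᵏ = e is 30, so |⟨rs⟩| = 30.

Answer: 30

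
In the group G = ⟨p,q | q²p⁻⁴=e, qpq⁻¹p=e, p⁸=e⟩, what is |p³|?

Compute successive powers until reaching e:
  (p³)¹ = p³, (p³)² = p⁶, (p³)³ = p, (p³)⁴ = p⁴, (p³)⁵ = p⁷, (p³)⁶ = p², (p³)⁷ = p⁵, (p³)⁸ = e.
The smallest positive k with (p³)ᵏ = e is 8.

Answer: 8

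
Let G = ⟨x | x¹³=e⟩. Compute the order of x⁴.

Compute successive powers until reaching e:
  (x⁴)¹ = x⁴, (x⁴)² = x⁸, (x⁴)³ = x¹², (x⁴)⁴ = x³, (x⁴)⁵ = x⁷, (x⁴)⁶ = x¹¹, (x⁴)⁷ = x², (x⁴)⁸ = x⁶, (x⁴)⁹ = x¹⁰, (x⁴)¹⁰ = x, (x⁴)¹¹ = x⁵, (x⁴)¹² = x⁹, (x⁴)¹³ = e.
The smallest positive k with (x⁴)ᵏ = e is 13.

Answer: 13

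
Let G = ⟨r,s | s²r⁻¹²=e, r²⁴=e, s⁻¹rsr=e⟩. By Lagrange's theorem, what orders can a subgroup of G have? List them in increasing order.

|G| = 48 = 2⁴ · 3. By Lagrange's theorem the order of any subgroup divides 48; the divisors of 48 are 1, 2, 3, 4, 6, 8, 12, 16, 24, 48.

Answer: 1, 2, 3, 4, 6, 8, 12, 16, 24, 48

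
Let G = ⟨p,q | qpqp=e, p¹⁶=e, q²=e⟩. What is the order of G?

Enumerate words in the generators, reducing via the relations: the distinct elements are
  {e, p, q, pq, p², p³, p⁴, p⁵, p⁶, p⁷, p⁸, p⁹, p²q, p³q, p¹², p¹³, p¹¹, p¹⁰, p¹⁴, p¹⁵, p⁴q, p⁵q, p⁶q, p⁷q, p⁸q, p⁹q, p¹²q, p¹³q, p¹¹q, p¹⁰q, p¹⁴q, p¹⁵q}.
No further products give new elements, so |G| = 32.

Answer: 32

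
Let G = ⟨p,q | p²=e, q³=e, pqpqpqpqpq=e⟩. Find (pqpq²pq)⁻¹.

The order of (pqpq²pq) is 3 (smallest k with (pqpq²pq)ᵏ = e), so (pqpq²pq)⁻¹ = (pqpq²pq)² = q²pqpq²p.
Check: (pqpq²pq) · (q²pqpq²p) → (pqpq²pq) · q² = pqpq²p;   (pqpq²p) · p = pqpq²;   (pqpq²) · q = pqp;   (pqp) · p = pq;   (pq) · q² = p;   p · p = e, giving e as required.

Answer: q²pqpq²p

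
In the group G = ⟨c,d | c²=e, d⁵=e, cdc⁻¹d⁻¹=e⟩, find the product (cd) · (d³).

Compute (cd) · (d³) by multiplying left to right and reducing via the relations at each step:
  (cd) · d³ = cd⁴

Answer: cd⁴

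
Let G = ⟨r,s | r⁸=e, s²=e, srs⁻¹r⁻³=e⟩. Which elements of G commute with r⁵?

⟨r⁵⟩ ⊆ C_G(r⁵) since powers of r⁵ commute with r⁵; so |C_G(r⁵)| ≥ |⟨r⁵⟩| = 8.
By orbit–stabilizer, |C_G(r⁵)| = |G| / |conj. class of r⁵| = 16 / 2 = 8.
The 8 elements commuting with r⁵ are {e, r, r², r³, r⁴, r⁵, r⁶, r⁷}.

Answer: {e, r, r², r³, r⁴, r⁵, r⁶, r⁷}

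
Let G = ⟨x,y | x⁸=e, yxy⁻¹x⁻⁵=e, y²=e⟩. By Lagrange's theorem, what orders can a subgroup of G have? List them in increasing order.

|G| = 16 = 2⁴. By Lagrange's theorem the order of any subgroup divides 16; the divisors of 16 are 1, 2, 4, 8, 16.

Answer: 1, 2, 4, 8, 16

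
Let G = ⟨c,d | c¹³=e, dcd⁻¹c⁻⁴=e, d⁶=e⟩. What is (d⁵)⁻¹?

The order of (d⁵) is 6 (smallest k with (d⁵)ᵏ = e), so (d⁵)⁻¹ = (d⁵)⁵ = d.
Check: (d⁵) · d → (d⁵) · d = e, giving e as required.

Answer: d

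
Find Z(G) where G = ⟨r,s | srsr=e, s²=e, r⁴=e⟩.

An element z ∈ Z(G) iff z commutes with every generator.
For example r² is central: (r²)·r = r³ = r·(r²); (r²)·s = r²s = s·(r²).
Whereas r ∉ Z(G) since r·s = rs ≠ r³s = s·r.
Checking each of the 8 elements this way gives Z(G) = {e, r²}, of order 2.

Answer: {e, r²}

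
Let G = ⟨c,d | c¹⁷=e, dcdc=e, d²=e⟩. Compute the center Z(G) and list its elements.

An element z ∈ Z(G) iff z commutes with every generator.
For example e is central: e·c = c = c·e; e·d = d = d·e.
Whereas c ∉ Z(G) since c·d = cd ≠ c¹⁶d = d·c.
Checking each of the 34 elements this way gives Z(G) = {e}, of order 1.

Answer: {e}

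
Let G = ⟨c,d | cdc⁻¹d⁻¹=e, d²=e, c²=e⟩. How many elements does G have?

Enumerate words in the generators, reducing via the relations: the distinct elements are
  {c, d, e, cd}.
No further products give new elements, so |G| = 4.

Answer: 4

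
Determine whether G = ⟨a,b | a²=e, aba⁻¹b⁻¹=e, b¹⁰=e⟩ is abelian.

Each pair of generators commutes: a·b = ab = b·a. Since the generators pairwise commute, every element of G commutes with every other, so G is abelian.

Answer: Yes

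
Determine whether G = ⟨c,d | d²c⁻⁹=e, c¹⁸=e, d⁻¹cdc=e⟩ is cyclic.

Every cyclic group is abelian. But c·d = cd while d·c = c⁸d⁻¹, so c·d ≠ d·c and G is not abelian. Hence G is not cyclic.

Answer: No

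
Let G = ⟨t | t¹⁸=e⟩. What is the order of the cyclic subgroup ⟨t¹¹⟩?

|⟨t¹¹⟩| equals the order of t¹¹. Compute successive powers until reaching e:
  (t¹¹)¹ = t¹¹, (t¹¹)² = t⁴, (t¹¹)³ = t¹⁵, (t¹¹)⁴ = t⁸, (t¹¹)⁵ = t, (t¹¹)⁶ = t¹², (t¹¹)⁷ = t⁵, (t¹¹)⁸ = t¹⁶, (t¹¹)⁹ = t⁹, (t¹¹)¹⁰ = t², (t¹¹)¹¹ = t¹³, (t¹¹)¹² = t⁶, (t¹¹)¹³ = t¹⁷, (t¹¹)¹⁴ = t¹⁰, (t¹¹)¹⁵ = t³, (t¹¹)¹⁶ = t¹⁴, (t¹¹)¹⁷ = t⁷, (t¹¹)¹⁸ = e.
The smallest positive k with (t¹¹)ᵏ = e is 18, so |⟨t¹¹⟩| = 18.

Answer: 18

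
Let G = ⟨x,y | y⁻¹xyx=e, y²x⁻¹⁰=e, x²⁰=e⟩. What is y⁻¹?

The order of y is 4 (smallest k with yᵏ = e), so y⁻¹ = y³ = y⁻¹.
Check: y · (y⁻¹) → y · y⁻¹ = e, giving e as required.

Answer: y⁻¹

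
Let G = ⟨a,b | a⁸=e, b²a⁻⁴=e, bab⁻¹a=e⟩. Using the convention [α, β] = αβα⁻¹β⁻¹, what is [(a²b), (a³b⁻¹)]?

[(a²b), (a³b⁻¹)] = (a²b)·(a³b⁻¹)·(a²b)⁻¹·(a³b⁻¹)⁻¹.
  (a²b) · (a³b⁻¹) = a⁷
  (a⁷) · (a²b⁻¹) = ab⁻¹
  (ab⁻¹) · (a³b) = a⁶

Answer: a⁶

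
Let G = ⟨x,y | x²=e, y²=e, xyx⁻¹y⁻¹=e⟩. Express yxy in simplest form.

Multiply left to right, reducing at each step:
  y · x = xy
  (xy) · y = x

Answer: x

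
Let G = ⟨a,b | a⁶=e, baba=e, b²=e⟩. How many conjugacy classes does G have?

The conjugacy classes (representative and size) are:
  [e] (size 1), [a⁵] (size 2), [a⁴] (size 2), [a³] (size 1), [b] (size 3), [a³b] (size 3).
Class equation: 1 + 2 + 2 + 1 + 3 + 3 = 12 = |G|. So G has 6 conjugacy classes.

Answer: 6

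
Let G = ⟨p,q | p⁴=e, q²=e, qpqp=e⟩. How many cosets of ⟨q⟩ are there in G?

First find ord(q) by computing successive powers:
  q¹ = q, q² = e.
So |⟨q⟩| = ord(q) = 2. With |G| = 8, by Lagrange [G : ⟨q⟩] = 8/2 = 4.

Answer: 4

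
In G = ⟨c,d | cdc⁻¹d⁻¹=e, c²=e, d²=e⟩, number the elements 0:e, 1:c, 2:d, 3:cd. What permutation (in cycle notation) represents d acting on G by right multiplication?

(0 2)(1 3)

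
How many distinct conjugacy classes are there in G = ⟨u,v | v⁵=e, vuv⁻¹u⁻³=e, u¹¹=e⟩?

The conjugacy classes (representative and size) are:
  [e] (size 1), [u³] (size 5), [u⁶] (size 5), [u⁷v] (size 11), [u⁹v²] (size 11), [u⁷v³] (size 11), [u⁷v⁴] (size 11).
Class equation: 1 + 5 + 5 + 11 + 11 + 11 + 11 = 55 = |G|. So G has 7 conjugacy classes.

Answer: 7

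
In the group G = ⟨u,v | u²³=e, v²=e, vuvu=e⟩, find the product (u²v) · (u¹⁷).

Compute (u²v) · (u¹⁷) by multiplying left to right and reducing via the relations at each step:
  (u²v) · u¹⁷ = u⁸v

Answer: u⁸v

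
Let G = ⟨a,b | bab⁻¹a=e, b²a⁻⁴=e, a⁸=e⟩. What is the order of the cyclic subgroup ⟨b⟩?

|⟨b⟩| equals the order of b. Compute successive powers until reaching e:
  b¹ = b, b² = a⁴, b³ = b⁻¹, b⁴ = e.
The smallest positive k with bᵏ = e is 4, so |⟨b⟩| = 4.

Answer: 4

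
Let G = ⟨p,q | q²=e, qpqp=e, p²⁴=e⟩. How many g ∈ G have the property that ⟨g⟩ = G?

⟨g⟩ = G would require ord(g) = |G| = 48, but the maximum element order in G is 24 < 48. So G is not cyclic and no single element generates it: the count is 0.

Answer: 0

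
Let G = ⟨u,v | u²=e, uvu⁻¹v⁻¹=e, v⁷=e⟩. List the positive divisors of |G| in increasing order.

|G| = 14 = 2 · 7. By Lagrange's theorem the order of any subgroup divides 14; the divisors of 14 are 1, 2, 7, 14.

Answer: 1, 2, 7, 14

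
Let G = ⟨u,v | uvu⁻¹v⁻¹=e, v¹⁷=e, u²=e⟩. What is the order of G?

Enumerate words in the generators, reducing via the relations: the distinct elements are
  {e, u, v, uv, v², v³, v⁴, v⁵, v⁶, v⁷, v⁸, v⁹, uv², uv³, uv⁴, uv⁵, uv⁶, uv⁷, uv⁸, uv⁹, v¹², v¹³, v¹¹, v¹⁰, v¹⁴, v¹⁵, v¹⁶, uv¹², uv¹³, uv¹¹, uv¹⁰, uv¹⁴, uv¹⁵, uv¹⁶}.
No further products give new elements, so |G| = 34.

Answer: 34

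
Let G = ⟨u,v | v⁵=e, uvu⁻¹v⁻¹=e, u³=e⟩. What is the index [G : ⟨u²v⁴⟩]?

First find ord(u²v⁴) by computing successive powers:
  (u²v⁴)¹ = u²v⁴, (u²v⁴)² = uv³, (u²v⁴)³ = v², (u²v⁴)⁴ = u²v, (u²v⁴)⁵ = u, (u²v⁴)⁶ = v⁴, (u²v⁴)⁷ = u²v³, (u²v⁴)⁸ = uv², (u²v⁴)⁹ = v, (u²v⁴)¹⁰ = u², (u²v⁴)¹¹ = uv⁴, (u²v⁴)¹² = v³, (u²v⁴)¹³ = u²v², (u²v⁴)¹⁴ = uv, (u²v⁴)¹⁵ = e.
So |⟨u²v⁴⟩| = ord(u²v⁴) = 15. With |G| = 15, by Lagrange [G : ⟨u²v⁴⟩] = 15/15 = 1.

Answer: 1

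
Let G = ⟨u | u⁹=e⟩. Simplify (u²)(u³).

Compute (u²) · (u³) by multiplying left to right and reducing via the relations at each step:
  (u²) · u³ = u⁵

Answer: u⁵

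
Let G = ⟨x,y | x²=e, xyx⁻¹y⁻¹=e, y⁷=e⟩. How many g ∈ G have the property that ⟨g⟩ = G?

G is cyclic of order 14. An element generates G iff its order is 14, and a cyclic group of order 14 has exactly φ(14) = 6 such elements.

Answer: 6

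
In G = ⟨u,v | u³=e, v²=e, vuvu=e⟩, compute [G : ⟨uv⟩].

First find ord(uv) by computing successive powers:
  (uv)¹ = uv, (uv)² = e.
So |⟨uv⟩| = ord(uv) = 2. With |G| = 6, by Lagrange [G : ⟨uv⟩] = 6/2 = 3.

Answer: 3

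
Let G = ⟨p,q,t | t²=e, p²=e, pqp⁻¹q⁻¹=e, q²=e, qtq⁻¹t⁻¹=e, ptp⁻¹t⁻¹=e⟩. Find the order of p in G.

Compute successive powers until reaching e:
  p¹ = p, p² = e.
The smallest positive k with pᵏ = e is 2.

Answer: 2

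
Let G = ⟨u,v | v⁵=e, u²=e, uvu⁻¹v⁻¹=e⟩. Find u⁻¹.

The order of u is 2 (smallest k with uᵏ = e), so u⁻¹ = u¹ = u.
Check: u · u → u · u = e, giving e as required.

Answer: u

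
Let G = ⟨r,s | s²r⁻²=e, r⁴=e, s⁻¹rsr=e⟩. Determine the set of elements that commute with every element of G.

An element z ∈ Z(G) iff z commutes with every generator.
For example r² is central: (r²)·r = r³ = r·(r²); (r²)·s = s⁻¹ = s·(r²).
Whereas r ∉ Z(G) since r·s = rs ≠ rs⁻¹ = s·r.
Checking each of the 8 elements this way gives Z(G) = {e, r²}, of order 2.

Answer: {e, r²}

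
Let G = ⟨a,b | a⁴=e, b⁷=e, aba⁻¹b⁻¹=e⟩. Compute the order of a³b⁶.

Compute successive powers until reaching e:
  (a³b⁶)¹ = a³b⁶, (a³b⁶)² = a²b⁵, (a³b⁶)³ = ab⁴, (a³b⁶)⁴ = b³, (a³b⁶)⁵ = a³b², (a³b⁶)⁶ = a²b, (a³b⁶)⁷ = a, (a³b⁶)⁸ = b⁶, (a³b⁶)⁹ = a³b⁵, (a³b⁶)¹⁰ = a²b⁴, (a³b⁶)¹¹ = ab³, (a³b⁶)¹² = b², (a³b⁶)¹³ = a³b, (a³b⁶)¹⁴ = a², (a³b⁶)¹⁵ = ab⁶, (a³b⁶)¹⁶ = b⁵, (a³b⁶)¹⁷ = a³b⁴, (a³b⁶)¹⁸ = a²b³, (a³b⁶)¹⁹ = ab², (a³b⁶)²⁰ = b, (a³b⁶)²¹ = a³, (a³b⁶)²² = a²b⁶, (a³b⁶)²³ = ab⁵, (a³b⁶)²⁴ = b⁴, (a³b⁶)²⁵ = a³b³, (a³b⁶)²⁶ = a²b², (a³b⁶)²⁷ = ab, (a³b⁶)²⁸ = e.
The smallest positive k with (a³b⁶)ᵏ = e is 28.

Answer: 28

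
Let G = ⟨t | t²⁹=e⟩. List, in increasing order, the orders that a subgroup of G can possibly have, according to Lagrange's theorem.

|G| = 29 = 29. By Lagrange's theorem the order of any subgroup divides 29; the divisors of 29 are 1, 29.

Answer: 1, 29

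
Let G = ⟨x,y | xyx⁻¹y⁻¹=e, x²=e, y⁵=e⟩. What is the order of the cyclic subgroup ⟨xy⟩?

|⟨xy⟩| equals the order of xy. Compute successive powers until reaching e:
  (xy)¹ = xy, (xy)² = y², (xy)³ = xy³, (xy)⁴ = y⁴, (xy)⁵ = x, (xy)⁶ = y, (xy)⁷ = xy², (xy)⁸ = y³, (xy)⁹ = xy⁴, (xy)¹⁰ = e.
The smallest positive k with (xy)ᵏ = e is 10, so |⟨xy⟩| = 10.

Answer: 10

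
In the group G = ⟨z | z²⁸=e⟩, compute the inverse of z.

The order of z is 28 (smallest k with zᵏ = e), so z⁻¹ = z²⁷ = z²⁷.
Check: z · (z²⁷) → z · z²⁷ = e, giving e as required.

Answer: z²⁷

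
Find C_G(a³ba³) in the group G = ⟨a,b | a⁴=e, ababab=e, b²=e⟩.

⟨a³ba³⟩ ⊆ C_G(a³ba³) since powers of a³ba³ commute with a³ba³; so |C_G(a³ba³)| ≥ |⟨a³ba³⟩| = 4.
By orbit–stabilizer, |C_G(a³ba³)| = |G| / |conj. class of a³ba³| = 24 / 6 = 4.
The 4 elements commuting with a³ba³ are {e, aba, a³ba³, ba²b}.

Answer: {e, aba, a³ba³, ba²b}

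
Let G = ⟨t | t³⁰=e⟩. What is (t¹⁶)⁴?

Compute successive powers of (t¹⁶), reducing at each step:
  (t¹⁶)²: (t¹⁶) · t¹⁶ = t²
  (t¹⁶)³: (t²) · t¹⁶ = t¹⁸
  (t¹⁶)⁴: (t¹⁸) · t¹⁶ = t⁴

Answer: t⁴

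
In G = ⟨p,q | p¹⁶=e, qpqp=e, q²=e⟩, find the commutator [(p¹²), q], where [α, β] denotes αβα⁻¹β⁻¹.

[(p¹²), q] = (p¹²)·q·(p¹²)⁻¹·q⁻¹.
  (p¹²) · q = p¹²q
  (p¹²q) · (p⁴) = p⁸q
  (p⁸q) · q = p⁸

Answer: p⁸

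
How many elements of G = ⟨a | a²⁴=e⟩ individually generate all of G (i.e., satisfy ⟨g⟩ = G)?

G is cyclic of order 24. An element generates G iff its order is 24, and a cyclic group of order 24 has exactly φ(24) = 8 such elements.

Answer: 8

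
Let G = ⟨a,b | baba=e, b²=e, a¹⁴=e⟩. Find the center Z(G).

An element z ∈ Z(G) iff z commutes with every generator.
For example a⁷ is central: (a⁷)·a = a⁸ = a·(a⁷); (a⁷)·b = a⁷b = b·(a⁷).
Whereas a ∉ Z(G) since a·b = ab ≠ a¹³b = b·a.
Checking each of the 28 elements this way gives Z(G) = {e, a⁷}, of order 2.

Answer: {e, a⁷}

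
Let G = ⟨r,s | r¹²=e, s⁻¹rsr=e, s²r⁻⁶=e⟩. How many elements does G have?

Enumerate words in the generators, reducing via the relations: the distinct elements are
  {e, r, s, rs, r², r³, r⁴, r⁵, r⁶, r⁷, r⁸, r⁹, r²s, r³s, r¹¹, r¹⁰, r⁴s, r⁵s, s⁻¹, rs⁻¹, r²s⁻¹, r³s⁻¹, r⁴s⁻¹, r⁵s⁻¹}.
No further products give new elements, so |G| = 24.

Answer: 24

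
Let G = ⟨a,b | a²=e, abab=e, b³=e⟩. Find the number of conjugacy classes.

The conjugacy classes (representative and size) are:
  [e] (size 1), [ab²] (size 3), [b²] (size 2).
Class equation: 1 + 3 + 2 = 6 = |G|. So G has 3 conjugacy classes.

Answer: 3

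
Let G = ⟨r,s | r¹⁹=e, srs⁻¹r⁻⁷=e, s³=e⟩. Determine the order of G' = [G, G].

G' = [G, G] is generated by all commutators. The generator-pair commutators are: [r, s] = r¹³.
The subgroup they normally generate is {e, r, r², r³, r⁴, r⁵, r⁶, r⁷, r⁸, r⁹, r¹⁰, r¹¹, r¹², r¹³, r¹⁴, r¹⁵, r¹⁶, r¹⁷, r¹⁸}, of order 19.
Check: |G/G'| = 57/19 = 3 is the order of the abelianisation.

Answer: 19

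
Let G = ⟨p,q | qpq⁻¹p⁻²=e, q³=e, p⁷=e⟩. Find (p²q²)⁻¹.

The order of (p²q²) is 3 (smallest k with (p²q²)ᵏ = e), so (p²q²)⁻¹ = (p²q²)² = p³q.
Check: (p²q²) · (p³q) → (p²q²) · p³ = q²;   (q²) · q = e, giving e as required.

Answer: p³q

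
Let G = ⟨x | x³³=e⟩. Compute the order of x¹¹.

Compute successive powers until reaching e:
  (x¹¹)¹ = x¹¹, (x¹¹)² = x²², (x¹¹)³ = e.
The smallest positive k with (x¹¹)ᵏ = e is 3.

Answer: 3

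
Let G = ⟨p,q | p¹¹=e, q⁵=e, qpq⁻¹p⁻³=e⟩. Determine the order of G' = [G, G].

G' = [G, G] is generated by all commutators. The generator-pair commutators are: [p, q] = p⁹.
The subgroup they normally generate is {e, p, p², p³, p⁴, p⁵, p⁶, p⁷, p⁸, p⁹, p¹⁰}, of order 11.
Check: |G/G'| = 55/11 = 5 is the order of the abelianisation.

Answer: 11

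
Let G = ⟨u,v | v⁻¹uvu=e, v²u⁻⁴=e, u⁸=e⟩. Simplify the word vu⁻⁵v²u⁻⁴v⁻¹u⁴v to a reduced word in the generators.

Multiply left to right, reducing at each step:
  v · u⁻⁵ = uv⁻¹
  (uv⁻¹) · v² = uv
  (uv) · u⁻⁴ = uv⁻¹
  (uv⁻¹) · v⁻¹ = u⁵
  (u⁵) · u⁴ = u
  u · v = uv

Answer: uv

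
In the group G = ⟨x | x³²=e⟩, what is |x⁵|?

Compute successive powers until reaching e:
  (x⁵)¹ = x⁵, (x⁵)² = x¹⁰, (x⁵)³ = x¹⁵, (x⁵)⁴ = x²⁰, (x⁵)⁵ = x²⁵, (x⁵)⁶ = x³⁰, (x⁵)⁷ = x³, (x⁵)⁸ = x⁸, (x⁵)⁹ = x¹³, (x⁵)¹⁰ = x¹⁸, (x⁵)¹¹ = x²³, (x⁵)¹² = x²⁸, (x⁵)¹³ = x, (x⁵)¹⁴ = x⁶, (x⁵)¹⁵ = x¹¹, (x⁵)¹⁶ = x¹⁶, (x⁵)¹⁷ = x²¹, (x⁵)¹⁸ = x²⁶, (x⁵)¹⁹ = x³¹, (x⁵)²⁰ = x⁴, (x⁵)²¹ = x⁹, (x⁵)²² = x¹⁴, (x⁵)²³ = x¹⁹, (x⁵)²⁴ = x²⁴, (x⁵)²⁵ = x²⁹, (x⁵)²⁶ = x², (x⁵)²⁷ = x⁷, (x⁵)²⁸ = x¹², (x⁵)²⁹ = x¹⁷, (x⁵)³⁰ = x²², (x⁵)³¹ = x²⁷, (x⁵)³² = e.
The smallest positive k with (x⁵)ᵏ = e is 32.

Answer: 32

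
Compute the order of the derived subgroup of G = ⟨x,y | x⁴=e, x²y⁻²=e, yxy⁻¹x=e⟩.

G' = [G, G] is generated by all commutators. The generator-pair commutators are: [x, y] = x².
The subgroup they normally generate is {e, x²}, of order 2.
Check: |G/G'| = 8/2 = 4 is the order of the abelianisation.

Answer: 2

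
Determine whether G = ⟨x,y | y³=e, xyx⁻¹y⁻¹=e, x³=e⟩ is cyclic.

|G| = 9, but the maximum element order in G is 3 < 9. No single element generates all of G, so G is not cyclic.

Answer: No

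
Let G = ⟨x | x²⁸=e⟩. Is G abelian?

G has a single generator, so G is cyclic and hence abelian.

Answer: Yes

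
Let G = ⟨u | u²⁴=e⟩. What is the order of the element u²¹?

Compute successive powers until reaching e:
  (u²¹)¹ = u²¹, (u²¹)² = u¹⁸, (u²¹)³ = u¹⁵, (u²¹)⁴ = u¹², (u²¹)⁵ = u⁹, (u²¹)⁶ = u⁶, (u²¹)⁷ = u³, (u²¹)⁸ = e.
The smallest positive k with (u²¹)ᵏ = e is 8.

Answer: 8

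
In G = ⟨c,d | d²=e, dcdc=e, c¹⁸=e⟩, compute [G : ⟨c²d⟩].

First find ord(c²d) by computing successive powers:
  (c²d)¹ = c²d, (c²d)² = e.
So |⟨c²d⟩| = ord(c²d) = 2. With |G| = 36, by Lagrange [G : ⟨c²d⟩] = 36/2 = 18.

Answer: 18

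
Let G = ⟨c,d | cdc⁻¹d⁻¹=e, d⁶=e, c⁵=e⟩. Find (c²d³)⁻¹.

The order of (c²d³) is 10 (smallest k with (c²d³)ᵏ = e), so (c²d³)⁻¹ = (c²d³)⁹ = c³d³.
Check: (c²d³) · (c³d³) → (c²d³) · c³ = d³;   (d³) · d³ = e, giving e as required.

Answer: c³d³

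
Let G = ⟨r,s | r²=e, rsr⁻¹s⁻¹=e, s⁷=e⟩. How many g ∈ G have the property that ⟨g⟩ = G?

G is cyclic of order 14. An element generates G iff its order is 14, and a cyclic group of order 14 has exactly φ(14) = 6 such elements.

Answer: 6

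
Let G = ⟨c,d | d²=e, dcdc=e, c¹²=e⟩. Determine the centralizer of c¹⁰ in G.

⟨c¹⁰⟩ ⊆ C_G(c¹⁰) since powers of c¹⁰ commute with c¹⁰; so |C_G(c¹⁰)| ≥ |⟨c¹⁰⟩| = 6.
By orbit–stabilizer, |C_G(c¹⁰)| = |G| / |conj. class of c¹⁰| = 24 / 2 = 12.
The 12 elements commuting with c¹⁰ are {e, c, c², c³, c⁴, c⁵, c⁶, c⁷, c⁸, c⁹, c¹⁰, c¹¹}.

Answer: {e, c, c², c³, c⁴, c⁵, c⁶, c⁷, c⁸, c⁹, c¹⁰, c¹¹}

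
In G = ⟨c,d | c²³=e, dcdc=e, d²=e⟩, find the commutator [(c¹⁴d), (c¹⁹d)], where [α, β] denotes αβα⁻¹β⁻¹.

[(c¹⁴d), (c¹⁹d)] = (c¹⁴d)·(c¹⁹d)·(c¹⁴d)⁻¹·(c¹⁹d)⁻¹.
  (c¹⁴d) · (c¹⁹d) = c¹⁸
  (c¹⁸) · (c¹⁴d) = c⁹d
  (c⁹d) · (c¹⁹d) = c¹³

Answer: c¹³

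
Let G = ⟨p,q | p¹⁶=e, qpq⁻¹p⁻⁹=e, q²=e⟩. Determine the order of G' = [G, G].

G' = [G, G] is generated by all commutators. The generator-pair commutators are: [p, q] = p⁸.
The subgroup they normally generate is {e, p⁸}, of order 2.
Check: |G/G'| = 32/2 = 16 is the order of the abelianisation.

Answer: 2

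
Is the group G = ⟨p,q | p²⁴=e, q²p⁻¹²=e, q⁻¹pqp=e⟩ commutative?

p·q = pq but q·p = p¹¹q⁻¹, so p·q ≠ q·p and G is not abelian.

Answer: No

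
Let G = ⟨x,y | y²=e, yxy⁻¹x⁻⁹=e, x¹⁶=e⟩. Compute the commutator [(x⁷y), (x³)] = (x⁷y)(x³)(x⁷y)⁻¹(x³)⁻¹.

[(x⁷y), (x³)] = (x⁷y)·(x³)·(x⁷y)⁻¹·(x³)⁻¹.
  (x⁷y) · (x³) = x²y
  (x²y) · (xy) = x¹¹
  (x¹¹) · (x¹³) = x⁸

Answer: x⁸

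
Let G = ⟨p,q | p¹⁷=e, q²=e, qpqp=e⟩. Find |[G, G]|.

G' = [G, G] is generated by all commutators. The generator-pair commutators are: [p, q] = p².
The subgroup they normally generate is {e, p, p², p³, p⁴, p⁵, p⁶, p⁷, p⁸, p⁹, p¹⁰, p¹¹, p¹², p¹³, p¹⁴, p¹⁵, p¹⁶}, of order 17.
Check: |G/G'| = 34/17 = 2 is the order of the abelianisation.

Answer: 17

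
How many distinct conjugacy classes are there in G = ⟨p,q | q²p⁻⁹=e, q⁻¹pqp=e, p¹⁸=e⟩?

The conjugacy classes (representative and size) are:
  [e] (size 1), [p¹⁷] (size 2), [p¹⁶] (size 2), [p³] (size 2), [p¹⁴] (size 2), [p¹³] (size 2), [p¹²] (size 2), [p¹¹] (size 2), [p¹⁰] (size 2), [p⁹] (size 1), [p⁸q] (size 9), [pq] (size 9).
Class equation: 1 + 2 + 2 + 2 + 2 + 2 + 2 + 2 + 2 + 1 + 9 + 9 = 36 = |G|. So G has 12 conjugacy classes.

Answer: 12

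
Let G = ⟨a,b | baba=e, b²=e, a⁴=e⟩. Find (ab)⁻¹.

The order of (ab) is 2 (smallest k with (ab)ᵏ = e), so (ab)⁻¹ = (ab)¹ = ab.
Check: (ab) · (ab) → (ab) · a = b;   b · b = e, giving e as required.

Answer: ab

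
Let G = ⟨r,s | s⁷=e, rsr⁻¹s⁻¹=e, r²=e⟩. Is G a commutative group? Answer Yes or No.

Each pair of generators commutes: r·s = rs = s·r. Since the generators pairwise commute, every element of G commutes with every other, so G is abelian.

Answer: Yes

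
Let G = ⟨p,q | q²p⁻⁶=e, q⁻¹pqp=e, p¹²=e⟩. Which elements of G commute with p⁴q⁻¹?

⟨p⁴q⁻¹⟩ ⊆ C_G(p⁴q⁻¹) since powers of p⁴q⁻¹ commute with p⁴q⁻¹; so |C_G(p⁴q⁻¹)| ≥ |⟨p⁴q⁻¹⟩| = 4.
By orbit–stabilizer, |C_G(p⁴q⁻¹)| = |G| / |conj. class of p⁴q⁻¹| = 24 / 6 = 4.
The 4 elements commuting with p⁴q⁻¹ are {e, p⁶, p⁴q, p⁴q⁻¹}.

Answer: {e, p⁶, p⁴q, p⁴q⁻¹}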